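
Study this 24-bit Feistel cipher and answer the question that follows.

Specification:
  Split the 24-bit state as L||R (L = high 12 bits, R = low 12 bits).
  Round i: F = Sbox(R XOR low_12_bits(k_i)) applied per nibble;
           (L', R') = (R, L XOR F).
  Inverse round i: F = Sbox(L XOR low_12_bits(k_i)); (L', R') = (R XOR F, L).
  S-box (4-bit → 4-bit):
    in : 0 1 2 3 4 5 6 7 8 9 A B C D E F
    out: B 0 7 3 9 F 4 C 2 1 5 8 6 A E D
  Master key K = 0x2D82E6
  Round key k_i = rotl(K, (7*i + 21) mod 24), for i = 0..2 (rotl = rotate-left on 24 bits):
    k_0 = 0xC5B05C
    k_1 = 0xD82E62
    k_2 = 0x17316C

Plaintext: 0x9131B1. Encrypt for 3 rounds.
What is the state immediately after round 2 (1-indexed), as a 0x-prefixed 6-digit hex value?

0x9F9DA9

s_0 = plaintext = 0x9131B1
s_1 = Round(s_0, k_0) = 0x1B19F9
s_2 = Round(s_1, k_1) = 0x9F9DA9
s_3 = Round(s_2, k_2) = 0xDA9F96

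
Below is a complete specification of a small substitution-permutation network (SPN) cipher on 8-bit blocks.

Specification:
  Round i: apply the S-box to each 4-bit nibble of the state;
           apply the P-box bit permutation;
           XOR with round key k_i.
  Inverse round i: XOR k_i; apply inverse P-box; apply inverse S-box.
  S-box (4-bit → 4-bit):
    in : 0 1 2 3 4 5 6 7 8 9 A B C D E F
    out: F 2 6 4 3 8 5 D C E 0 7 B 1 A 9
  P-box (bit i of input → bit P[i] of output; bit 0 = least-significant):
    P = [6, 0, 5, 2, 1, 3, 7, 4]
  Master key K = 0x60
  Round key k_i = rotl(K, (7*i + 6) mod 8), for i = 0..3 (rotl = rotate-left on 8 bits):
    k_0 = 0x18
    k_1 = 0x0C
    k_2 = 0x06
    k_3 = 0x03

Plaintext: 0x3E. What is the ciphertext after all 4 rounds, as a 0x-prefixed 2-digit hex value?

s_0 = plaintext = 0x3E
s_1 = Round(s_0, k_0) = 0x9D
s_2 = Round(s_1, k_1) = 0xD4
s_3 = Round(s_2, k_2) = 0x45
s_4 = Round(s_3, k_3) = 0x0D

0x0D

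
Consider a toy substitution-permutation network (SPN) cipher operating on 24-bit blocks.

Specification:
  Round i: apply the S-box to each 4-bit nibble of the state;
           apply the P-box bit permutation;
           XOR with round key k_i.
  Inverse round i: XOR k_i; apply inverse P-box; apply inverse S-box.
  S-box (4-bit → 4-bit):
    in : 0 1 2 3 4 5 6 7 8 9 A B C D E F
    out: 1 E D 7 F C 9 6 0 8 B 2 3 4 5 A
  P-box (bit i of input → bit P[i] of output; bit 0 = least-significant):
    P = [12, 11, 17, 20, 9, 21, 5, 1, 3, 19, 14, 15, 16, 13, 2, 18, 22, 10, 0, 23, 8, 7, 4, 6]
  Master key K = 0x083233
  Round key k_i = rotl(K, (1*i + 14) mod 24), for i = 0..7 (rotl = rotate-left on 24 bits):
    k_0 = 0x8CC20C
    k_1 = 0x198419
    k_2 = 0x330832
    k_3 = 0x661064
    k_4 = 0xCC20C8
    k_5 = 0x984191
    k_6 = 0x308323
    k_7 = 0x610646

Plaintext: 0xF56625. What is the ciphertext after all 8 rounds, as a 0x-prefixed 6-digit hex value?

0x2BD67A

s_0 = plaintext = 0xF56625
s_1 = Round(s_0, k_0) = 0x1B40E7
s_2 = Round(s_1, k_1) = 0x1EAAE5
s_3 = Round(s_2, k_2) = 0x6CAACB
s_4 = Round(s_3, k_3) = 0x0BBF2C
s_5 = Round(s_4, k_4) = 0xC49FEA
s_6 = Round(s_5, k_5) = 0x44DE30
s_7 = Round(s_6, k_6) = 0xD0D4DE
s_8 = Round(s_7, k_7) = 0x2BD67A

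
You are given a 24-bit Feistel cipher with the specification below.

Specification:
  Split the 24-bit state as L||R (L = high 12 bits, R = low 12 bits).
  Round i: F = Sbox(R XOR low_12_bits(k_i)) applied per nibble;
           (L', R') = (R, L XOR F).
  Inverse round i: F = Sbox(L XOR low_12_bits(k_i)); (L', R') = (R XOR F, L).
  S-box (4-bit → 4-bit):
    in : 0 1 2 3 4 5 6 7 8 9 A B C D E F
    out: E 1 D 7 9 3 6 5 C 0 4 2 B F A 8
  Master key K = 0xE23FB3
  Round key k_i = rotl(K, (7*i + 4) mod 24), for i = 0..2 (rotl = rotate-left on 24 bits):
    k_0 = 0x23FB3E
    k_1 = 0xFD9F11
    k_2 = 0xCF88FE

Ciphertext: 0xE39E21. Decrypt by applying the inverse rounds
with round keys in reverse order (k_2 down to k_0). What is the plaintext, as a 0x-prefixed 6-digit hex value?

s_0 = ciphertext = 0xE39E21
s_1 = InvRound(s_0, k_2) = 0x894E39
s_2 = InvRound(s_1, k_1) = 0xBFA894
s_3 = InvRound(s_2, k_0) = 0x62DBFA

0x62DBFA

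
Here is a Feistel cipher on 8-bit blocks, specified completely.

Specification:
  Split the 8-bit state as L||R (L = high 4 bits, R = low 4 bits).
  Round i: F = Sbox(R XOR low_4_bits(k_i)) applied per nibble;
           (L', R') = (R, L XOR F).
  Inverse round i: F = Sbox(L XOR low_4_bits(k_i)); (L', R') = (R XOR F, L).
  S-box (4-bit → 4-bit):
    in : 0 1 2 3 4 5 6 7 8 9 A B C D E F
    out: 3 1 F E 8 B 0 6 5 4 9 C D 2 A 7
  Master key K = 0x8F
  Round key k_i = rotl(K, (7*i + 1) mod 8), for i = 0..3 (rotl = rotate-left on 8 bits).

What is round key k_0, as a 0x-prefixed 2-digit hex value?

0x1F

K = 0x8F
k_0 = rotl(K, (7*0+1) mod 8) = rotl(K, 1) = 0x1F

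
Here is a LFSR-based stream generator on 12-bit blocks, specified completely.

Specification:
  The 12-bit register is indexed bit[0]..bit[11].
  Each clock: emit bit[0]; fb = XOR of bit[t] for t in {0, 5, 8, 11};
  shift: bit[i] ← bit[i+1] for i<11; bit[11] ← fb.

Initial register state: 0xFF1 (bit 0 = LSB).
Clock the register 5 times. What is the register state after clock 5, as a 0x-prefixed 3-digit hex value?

0x07F

reg_0 = 0xFF1
clock 1: out=1, reg = 0x7F8
clock 2: out=0, reg = 0x3FC
clock 3: out=0, reg = 0x1FE
clock 4: out=0, reg = 0x0FF
clock 5: out=1, reg = 0x07F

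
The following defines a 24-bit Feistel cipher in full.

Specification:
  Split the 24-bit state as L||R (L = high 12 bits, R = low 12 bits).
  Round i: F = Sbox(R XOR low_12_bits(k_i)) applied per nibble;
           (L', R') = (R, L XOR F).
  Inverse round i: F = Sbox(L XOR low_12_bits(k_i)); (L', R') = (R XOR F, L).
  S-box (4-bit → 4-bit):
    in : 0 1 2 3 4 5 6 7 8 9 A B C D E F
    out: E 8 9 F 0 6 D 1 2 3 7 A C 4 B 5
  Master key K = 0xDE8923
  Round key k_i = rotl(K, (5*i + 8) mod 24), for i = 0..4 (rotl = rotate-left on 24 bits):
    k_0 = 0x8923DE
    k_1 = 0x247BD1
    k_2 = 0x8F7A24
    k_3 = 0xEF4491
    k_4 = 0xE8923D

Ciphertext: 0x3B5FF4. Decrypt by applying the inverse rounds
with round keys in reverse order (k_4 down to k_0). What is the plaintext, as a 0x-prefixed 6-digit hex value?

0xBDB447

s_0 = ciphertext = 0x3B5FF4
s_1 = InvRound(s_0, k_4) = 0x7D63B5
s_2 = InvRound(s_1, k_3) = 0xCB47D6
s_3 = InvRound(s_2, k_2) = 0xAE8CB4
s_4 = InvRound(s_3, k_1) = 0x447AE8
s_5 = InvRound(s_4, k_0) = 0xBDB447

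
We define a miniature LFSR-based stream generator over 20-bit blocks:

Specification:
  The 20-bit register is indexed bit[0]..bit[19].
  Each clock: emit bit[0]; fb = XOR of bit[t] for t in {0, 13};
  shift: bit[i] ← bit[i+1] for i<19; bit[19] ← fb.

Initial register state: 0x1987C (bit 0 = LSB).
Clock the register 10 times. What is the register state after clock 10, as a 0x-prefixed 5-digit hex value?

0x1C066

reg_0 = 0x1987C
clock 1: out=0, reg = 0x0CC3E
clock 2: out=0, reg = 0x0661F
clock 3: out=1, reg = 0x0330F
clock 4: out=1, reg = 0x01987
clock 5: out=1, reg = 0x80CC3
clock 6: out=1, reg = 0xC0661
clock 7: out=1, reg = 0xE0330
clock 8: out=0, reg = 0x70198
clock 9: out=0, reg = 0x380CC
clock 10: out=0, reg = 0x1C066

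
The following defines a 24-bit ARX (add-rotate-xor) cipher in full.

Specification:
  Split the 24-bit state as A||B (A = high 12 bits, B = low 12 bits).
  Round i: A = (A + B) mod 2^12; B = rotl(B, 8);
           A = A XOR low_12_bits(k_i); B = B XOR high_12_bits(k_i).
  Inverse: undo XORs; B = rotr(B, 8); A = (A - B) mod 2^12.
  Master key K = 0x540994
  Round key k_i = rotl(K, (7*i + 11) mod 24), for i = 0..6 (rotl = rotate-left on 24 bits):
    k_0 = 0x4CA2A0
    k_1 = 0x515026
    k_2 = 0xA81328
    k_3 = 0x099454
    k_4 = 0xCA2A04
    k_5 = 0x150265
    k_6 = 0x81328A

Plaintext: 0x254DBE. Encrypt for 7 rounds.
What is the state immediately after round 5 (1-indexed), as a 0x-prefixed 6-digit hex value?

0x5A0905

s_0 = plaintext = 0x254DBE
s_1 = Round(s_0, k_0) = 0x2B2A11
s_2 = Round(s_1, k_1) = 0xCE54B4
s_3 = Round(s_2, k_2) = 0x2B1ECA
s_4 = Round(s_3, k_3) = 0x52FA75
s_5 = Round(s_4, k_4) = 0x5A0905
s_6 = Round(s_5, k_5) = 0xCC04C0
s_7 = Round(s_6, k_6) = 0x30A85F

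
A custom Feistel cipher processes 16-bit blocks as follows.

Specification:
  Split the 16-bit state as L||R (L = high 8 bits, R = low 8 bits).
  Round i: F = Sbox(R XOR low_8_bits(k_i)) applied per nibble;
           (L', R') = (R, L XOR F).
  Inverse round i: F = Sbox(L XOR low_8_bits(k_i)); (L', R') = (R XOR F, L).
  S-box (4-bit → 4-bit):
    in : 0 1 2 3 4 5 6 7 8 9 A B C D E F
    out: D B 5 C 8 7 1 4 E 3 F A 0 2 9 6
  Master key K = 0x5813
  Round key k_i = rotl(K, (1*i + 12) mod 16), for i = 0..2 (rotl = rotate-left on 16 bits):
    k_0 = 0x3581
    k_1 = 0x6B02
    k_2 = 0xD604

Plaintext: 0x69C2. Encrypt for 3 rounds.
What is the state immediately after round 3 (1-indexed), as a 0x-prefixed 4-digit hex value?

0x5690

s_0 = plaintext = 0x69C2
s_1 = Round(s_0, k_0) = 0xC2E5
s_2 = Round(s_1, k_1) = 0xE556
s_3 = Round(s_2, k_2) = 0x5690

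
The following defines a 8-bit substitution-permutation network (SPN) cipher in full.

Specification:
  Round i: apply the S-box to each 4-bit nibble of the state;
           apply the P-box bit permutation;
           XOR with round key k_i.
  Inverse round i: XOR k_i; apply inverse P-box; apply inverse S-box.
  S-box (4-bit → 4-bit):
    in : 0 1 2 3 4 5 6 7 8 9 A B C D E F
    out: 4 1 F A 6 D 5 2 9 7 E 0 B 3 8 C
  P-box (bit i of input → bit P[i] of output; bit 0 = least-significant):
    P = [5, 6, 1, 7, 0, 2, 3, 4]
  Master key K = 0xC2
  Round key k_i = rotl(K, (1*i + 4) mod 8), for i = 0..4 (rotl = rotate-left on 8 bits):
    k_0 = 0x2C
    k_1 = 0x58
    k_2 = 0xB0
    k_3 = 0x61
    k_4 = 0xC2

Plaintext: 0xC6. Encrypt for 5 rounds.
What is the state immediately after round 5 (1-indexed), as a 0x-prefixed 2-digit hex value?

0x84

s_0 = plaintext = 0xC6
s_1 = Round(s_0, k_0) = 0x1B
s_2 = Round(s_1, k_1) = 0x59
s_3 = Round(s_2, k_2) = 0xCB
s_4 = Round(s_3, k_3) = 0x74
s_5 = Round(s_4, k_4) = 0x84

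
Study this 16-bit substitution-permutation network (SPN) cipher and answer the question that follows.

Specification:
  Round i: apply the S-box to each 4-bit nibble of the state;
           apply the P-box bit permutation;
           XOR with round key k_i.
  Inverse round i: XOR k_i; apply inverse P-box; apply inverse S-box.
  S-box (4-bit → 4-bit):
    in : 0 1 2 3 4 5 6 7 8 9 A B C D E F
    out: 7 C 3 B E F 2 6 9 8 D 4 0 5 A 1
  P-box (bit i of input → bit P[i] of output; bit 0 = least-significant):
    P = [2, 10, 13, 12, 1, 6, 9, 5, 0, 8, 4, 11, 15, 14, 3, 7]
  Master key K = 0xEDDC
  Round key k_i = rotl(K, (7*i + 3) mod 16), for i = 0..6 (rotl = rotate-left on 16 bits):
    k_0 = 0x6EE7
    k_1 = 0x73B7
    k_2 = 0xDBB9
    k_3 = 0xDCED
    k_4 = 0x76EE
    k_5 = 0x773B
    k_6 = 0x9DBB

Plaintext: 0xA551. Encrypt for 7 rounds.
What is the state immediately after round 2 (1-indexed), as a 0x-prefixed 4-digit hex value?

s_0 = plaintext = 0xA551
s_1 = Round(s_0, k_0) = 0xD51C
s_2 = Round(s_1, k_1) = 0xF88E
s_3 = Round(s_2, k_2) = 0x479A
s_4 = Round(s_3, k_3) = 0xAD51
s_5 = Round(s_4, k_4) = 0xC415
s_6 = Round(s_5, k_5) = 0x480F
s_7 = Round(s_6, k_6) = 0xD774

0xF88E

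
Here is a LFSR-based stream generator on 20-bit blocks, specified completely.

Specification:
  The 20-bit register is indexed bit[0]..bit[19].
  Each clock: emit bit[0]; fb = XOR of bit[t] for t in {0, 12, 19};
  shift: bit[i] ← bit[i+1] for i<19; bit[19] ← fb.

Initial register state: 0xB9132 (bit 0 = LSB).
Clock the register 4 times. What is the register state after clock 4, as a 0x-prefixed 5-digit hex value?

0x6B913

reg_0 = 0xB9132
clock 1: out=0, reg = 0x5C899
clock 2: out=1, reg = 0xAE44C
clock 3: out=0, reg = 0xD7226
clock 4: out=0, reg = 0x6B913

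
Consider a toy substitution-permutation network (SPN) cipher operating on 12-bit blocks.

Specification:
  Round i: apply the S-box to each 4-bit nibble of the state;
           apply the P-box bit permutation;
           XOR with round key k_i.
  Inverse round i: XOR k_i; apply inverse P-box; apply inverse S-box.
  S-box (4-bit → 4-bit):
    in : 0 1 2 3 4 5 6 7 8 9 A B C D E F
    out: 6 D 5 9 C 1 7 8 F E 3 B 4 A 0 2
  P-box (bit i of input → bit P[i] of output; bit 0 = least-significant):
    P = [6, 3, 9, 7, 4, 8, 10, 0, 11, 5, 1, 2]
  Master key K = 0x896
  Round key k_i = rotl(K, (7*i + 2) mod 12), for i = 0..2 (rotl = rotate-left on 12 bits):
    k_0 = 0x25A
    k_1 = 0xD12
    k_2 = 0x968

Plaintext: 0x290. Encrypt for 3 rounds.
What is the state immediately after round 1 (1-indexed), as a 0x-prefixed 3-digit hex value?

0xD51

s_0 = plaintext = 0x290
s_1 = Round(s_0, k_0) = 0xD51
s_2 = Round(s_1, k_1) = 0xFE6
s_3 = Round(s_2, k_2) = 0xB00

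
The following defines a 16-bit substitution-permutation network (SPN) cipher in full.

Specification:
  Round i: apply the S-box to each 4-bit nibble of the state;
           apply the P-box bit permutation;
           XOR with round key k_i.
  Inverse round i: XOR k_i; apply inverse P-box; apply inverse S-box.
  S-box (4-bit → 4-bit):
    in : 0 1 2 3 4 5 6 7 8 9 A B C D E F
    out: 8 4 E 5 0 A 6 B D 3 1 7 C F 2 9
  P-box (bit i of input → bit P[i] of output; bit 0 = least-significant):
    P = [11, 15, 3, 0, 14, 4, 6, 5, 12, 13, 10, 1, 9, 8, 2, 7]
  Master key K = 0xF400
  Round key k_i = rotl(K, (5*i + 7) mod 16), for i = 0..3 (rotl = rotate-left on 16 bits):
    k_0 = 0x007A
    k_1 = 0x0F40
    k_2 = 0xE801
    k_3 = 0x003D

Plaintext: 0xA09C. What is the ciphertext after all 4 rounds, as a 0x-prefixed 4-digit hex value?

s_0 = plaintext = 0xA09C
s_1 = Round(s_0, k_0) = 0x4261
s_2 = Round(s_1, k_1) = 0x2B1A
s_3 = Round(s_2, k_2) = 0xD5C5
s_4 = Round(s_3, k_3) = 0xA3DA

0xA3DA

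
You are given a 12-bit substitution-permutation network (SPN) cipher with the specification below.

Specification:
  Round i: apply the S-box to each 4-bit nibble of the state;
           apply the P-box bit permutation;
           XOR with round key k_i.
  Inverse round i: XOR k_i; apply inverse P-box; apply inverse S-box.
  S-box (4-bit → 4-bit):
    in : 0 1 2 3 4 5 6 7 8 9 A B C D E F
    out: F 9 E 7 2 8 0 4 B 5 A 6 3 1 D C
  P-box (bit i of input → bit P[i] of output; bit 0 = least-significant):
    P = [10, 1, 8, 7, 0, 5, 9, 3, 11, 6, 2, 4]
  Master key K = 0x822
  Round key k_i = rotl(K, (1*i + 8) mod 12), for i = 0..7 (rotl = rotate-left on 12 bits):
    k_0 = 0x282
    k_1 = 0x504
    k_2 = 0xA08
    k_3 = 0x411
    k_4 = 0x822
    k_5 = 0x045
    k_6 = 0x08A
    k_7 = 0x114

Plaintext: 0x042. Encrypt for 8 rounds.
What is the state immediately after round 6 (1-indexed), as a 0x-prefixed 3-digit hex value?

s_0 = plaintext = 0x042
s_1 = Round(s_0, k_0) = 0xB74
s_2 = Round(s_1, k_1) = 0x742
s_3 = Round(s_2, k_2) = 0xBAE
s_4 = Round(s_3, k_3) = 0x1FD
s_5 = Round(s_4, k_4) = 0x63A
s_6 = Round(s_5, k_5) = 0x2E6
s_7 = Round(s_6, k_6) = 0x2D7
s_8 = Round(s_7, k_7) = 0x041

0x2E6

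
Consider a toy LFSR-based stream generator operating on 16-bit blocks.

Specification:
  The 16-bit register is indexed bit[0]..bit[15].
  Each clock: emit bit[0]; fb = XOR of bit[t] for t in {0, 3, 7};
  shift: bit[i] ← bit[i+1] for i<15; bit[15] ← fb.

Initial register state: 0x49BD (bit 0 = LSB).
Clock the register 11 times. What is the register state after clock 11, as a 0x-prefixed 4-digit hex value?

0x4329

reg_0 = 0x49BD
clock 1: out=1, reg = 0xA4DE
clock 2: out=0, reg = 0x526F
clock 3: out=1, reg = 0x2937
clock 4: out=1, reg = 0x949B
clock 5: out=1, reg = 0xCA4D
clock 6: out=1, reg = 0x6526
clock 7: out=0, reg = 0x3293
clock 8: out=1, reg = 0x1949
clock 9: out=1, reg = 0x0CA4
clock 10: out=0, reg = 0x8652
clock 11: out=0, reg = 0x4329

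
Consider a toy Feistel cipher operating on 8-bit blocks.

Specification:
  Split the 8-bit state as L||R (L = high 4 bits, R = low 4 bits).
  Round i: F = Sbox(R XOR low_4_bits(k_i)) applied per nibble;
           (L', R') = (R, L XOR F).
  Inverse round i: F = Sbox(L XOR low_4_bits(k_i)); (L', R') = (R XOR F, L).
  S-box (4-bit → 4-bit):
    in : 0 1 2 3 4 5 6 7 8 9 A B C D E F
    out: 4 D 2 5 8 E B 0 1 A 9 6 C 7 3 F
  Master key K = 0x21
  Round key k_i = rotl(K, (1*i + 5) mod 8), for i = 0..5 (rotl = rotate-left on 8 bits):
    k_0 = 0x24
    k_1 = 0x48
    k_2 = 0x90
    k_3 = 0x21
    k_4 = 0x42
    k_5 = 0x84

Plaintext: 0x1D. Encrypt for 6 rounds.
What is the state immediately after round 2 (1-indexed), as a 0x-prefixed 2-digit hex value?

s_0 = plaintext = 0x1D
s_1 = Round(s_0, k_0) = 0xDB
s_2 = Round(s_1, k_1) = 0xB8
s_3 = Round(s_2, k_2) = 0x8A
s_4 = Round(s_3, k_3) = 0xAE
s_5 = Round(s_4, k_4) = 0xE6
s_6 = Round(s_5, k_5) = 0x6C

0xB8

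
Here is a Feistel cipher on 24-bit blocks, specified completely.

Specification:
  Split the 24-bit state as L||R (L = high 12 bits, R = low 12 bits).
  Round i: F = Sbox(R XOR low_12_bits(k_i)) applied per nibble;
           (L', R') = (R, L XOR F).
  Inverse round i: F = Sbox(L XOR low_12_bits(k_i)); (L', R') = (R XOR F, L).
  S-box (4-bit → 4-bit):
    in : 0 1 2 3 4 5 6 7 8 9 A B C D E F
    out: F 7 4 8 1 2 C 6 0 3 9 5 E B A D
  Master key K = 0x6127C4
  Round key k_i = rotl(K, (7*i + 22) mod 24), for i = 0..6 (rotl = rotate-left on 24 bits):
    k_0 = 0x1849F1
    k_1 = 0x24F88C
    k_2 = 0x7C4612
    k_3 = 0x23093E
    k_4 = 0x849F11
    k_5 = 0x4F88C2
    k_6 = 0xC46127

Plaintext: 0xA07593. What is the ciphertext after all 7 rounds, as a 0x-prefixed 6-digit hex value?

0x14505F

s_0 = plaintext = 0xA07593
s_1 = Round(s_0, k_0) = 0x5934C3
s_2 = Round(s_1, k_1) = 0x4C3B8E
s_3 = Round(s_2, k_2) = 0xB8EFFD
s_4 = Round(s_3, k_3) = 0xFFD766
s_5 = Round(s_4, k_4) = 0x766F9B
s_6 = Round(s_5, k_5) = 0xF9B145
s_7 = Round(s_6, k_6) = 0x14505F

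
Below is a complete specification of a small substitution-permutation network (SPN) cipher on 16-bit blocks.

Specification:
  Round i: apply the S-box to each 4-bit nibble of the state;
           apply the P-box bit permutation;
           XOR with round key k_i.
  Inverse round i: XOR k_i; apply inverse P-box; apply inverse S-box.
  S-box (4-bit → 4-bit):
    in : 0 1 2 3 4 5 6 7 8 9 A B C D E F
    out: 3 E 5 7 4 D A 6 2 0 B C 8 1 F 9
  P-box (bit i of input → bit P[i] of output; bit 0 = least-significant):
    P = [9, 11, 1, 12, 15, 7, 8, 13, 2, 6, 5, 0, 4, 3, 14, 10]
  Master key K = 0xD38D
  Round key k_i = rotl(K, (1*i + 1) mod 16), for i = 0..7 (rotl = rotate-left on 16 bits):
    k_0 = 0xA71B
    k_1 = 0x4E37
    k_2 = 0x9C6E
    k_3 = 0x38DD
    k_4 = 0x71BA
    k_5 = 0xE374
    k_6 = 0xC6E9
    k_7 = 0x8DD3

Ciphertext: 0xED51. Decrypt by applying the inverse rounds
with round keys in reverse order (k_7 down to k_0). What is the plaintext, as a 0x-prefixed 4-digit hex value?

s_0 = ciphertext = 0xED51
s_1 = InvRound(s_0, k_7) = 0x4964
s_2 = InvRound(s_1, k_6) = 0x6F30
s_3 = InvRound(s_2, k_5) = 0xC0D8
s_4 = InvRound(s_3, k_4) = 0x975B
s_5 = InvRound(s_4, k_3) = 0xCDE3
s_6 = InvRound(s_5, k_2) = 0x7F7C
s_7 = InvRound(s_6, k_1) = 0x86BB
s_8 = InvRound(s_7, k_0) = 0x9419

0x9419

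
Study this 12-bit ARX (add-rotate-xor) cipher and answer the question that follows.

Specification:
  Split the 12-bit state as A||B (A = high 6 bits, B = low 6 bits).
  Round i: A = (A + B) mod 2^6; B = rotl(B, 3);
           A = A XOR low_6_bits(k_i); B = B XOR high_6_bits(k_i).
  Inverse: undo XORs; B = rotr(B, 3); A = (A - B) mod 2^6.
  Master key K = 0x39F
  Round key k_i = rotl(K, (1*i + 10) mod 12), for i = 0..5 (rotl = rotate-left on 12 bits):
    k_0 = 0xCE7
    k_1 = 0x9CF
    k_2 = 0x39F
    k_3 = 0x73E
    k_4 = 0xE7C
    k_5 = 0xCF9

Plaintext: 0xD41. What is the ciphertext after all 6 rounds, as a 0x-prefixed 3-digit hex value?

0x7A9

s_0 = plaintext = 0xD41
s_1 = Round(s_0, k_0) = 0x47B
s_2 = Round(s_1, k_1) = 0x0F8
s_3 = Round(s_2, k_2) = 0x909
s_4 = Round(s_3, k_3) = 0x4D5
s_5 = Round(s_4, k_4) = 0x513
s_6 = Round(s_5, k_5) = 0x7A9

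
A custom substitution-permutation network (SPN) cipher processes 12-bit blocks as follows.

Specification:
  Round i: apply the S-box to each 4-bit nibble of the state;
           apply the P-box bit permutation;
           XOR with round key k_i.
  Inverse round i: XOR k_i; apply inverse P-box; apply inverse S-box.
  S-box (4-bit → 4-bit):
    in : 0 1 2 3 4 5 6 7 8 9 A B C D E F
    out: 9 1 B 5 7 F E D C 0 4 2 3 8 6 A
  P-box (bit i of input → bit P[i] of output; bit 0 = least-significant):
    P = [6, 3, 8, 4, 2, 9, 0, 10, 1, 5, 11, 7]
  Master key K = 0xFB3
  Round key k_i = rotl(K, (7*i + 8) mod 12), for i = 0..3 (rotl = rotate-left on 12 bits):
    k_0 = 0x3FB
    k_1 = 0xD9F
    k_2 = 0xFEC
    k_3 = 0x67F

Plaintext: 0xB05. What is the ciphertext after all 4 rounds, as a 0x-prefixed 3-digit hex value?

0x9AE

s_0 = plaintext = 0xB05
s_1 = Round(s_0, k_0) = 0x687
s_2 = Round(s_1, k_1) = 0x06E
s_3 = Round(s_2, k_2) = 0x867
s_4 = Round(s_3, k_3) = 0x9AE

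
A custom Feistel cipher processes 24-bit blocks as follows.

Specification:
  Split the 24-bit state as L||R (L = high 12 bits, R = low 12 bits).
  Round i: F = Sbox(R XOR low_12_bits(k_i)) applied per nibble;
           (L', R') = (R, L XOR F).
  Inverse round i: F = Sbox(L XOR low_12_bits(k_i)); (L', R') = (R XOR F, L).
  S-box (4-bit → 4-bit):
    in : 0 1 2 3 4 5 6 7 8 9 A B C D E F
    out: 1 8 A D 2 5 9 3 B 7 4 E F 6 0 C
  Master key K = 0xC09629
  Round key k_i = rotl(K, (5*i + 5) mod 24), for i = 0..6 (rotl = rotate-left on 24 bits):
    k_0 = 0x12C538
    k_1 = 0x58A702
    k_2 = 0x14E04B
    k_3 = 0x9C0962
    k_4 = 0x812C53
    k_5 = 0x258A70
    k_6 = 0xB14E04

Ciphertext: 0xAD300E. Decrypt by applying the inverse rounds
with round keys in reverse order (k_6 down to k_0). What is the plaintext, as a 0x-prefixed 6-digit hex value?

s_0 = ciphertext = 0xAD300E
s_1 = InvRound(s_0, k_6) = 0x26DAD3
s_2 = InvRound(s_1, k_5) = 0x15526D
s_3 = InvRound(s_2, k_4) = 0x474155
s_4 = InvRound(s_3, k_3) = 0x7DC474
s_5 = InvRound(s_4, k_2) = 0x7077DC
s_6 = InvRound(s_5, k_1) = 0x6C9707
s_7 = InvRound(s_6, k_0) = 0xACF6C9

0xACF6C9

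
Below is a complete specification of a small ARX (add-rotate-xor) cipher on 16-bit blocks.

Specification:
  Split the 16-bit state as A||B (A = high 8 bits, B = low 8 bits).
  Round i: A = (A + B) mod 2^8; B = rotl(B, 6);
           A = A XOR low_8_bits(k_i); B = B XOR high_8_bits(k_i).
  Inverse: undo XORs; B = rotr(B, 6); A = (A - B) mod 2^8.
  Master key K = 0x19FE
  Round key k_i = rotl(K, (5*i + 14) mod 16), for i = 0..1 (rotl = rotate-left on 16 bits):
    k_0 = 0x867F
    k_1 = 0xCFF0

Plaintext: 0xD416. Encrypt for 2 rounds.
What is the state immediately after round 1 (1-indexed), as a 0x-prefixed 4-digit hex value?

s_0 = plaintext = 0xD416
s_1 = Round(s_0, k_0) = 0x9503
s_2 = Round(s_1, k_1) = 0x680F

0x9503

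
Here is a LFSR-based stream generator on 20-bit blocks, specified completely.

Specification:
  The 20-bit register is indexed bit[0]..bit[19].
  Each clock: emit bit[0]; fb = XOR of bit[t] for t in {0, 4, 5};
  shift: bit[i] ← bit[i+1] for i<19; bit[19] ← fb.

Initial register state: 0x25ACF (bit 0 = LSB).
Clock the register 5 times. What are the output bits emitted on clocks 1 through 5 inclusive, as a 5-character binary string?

11110

reg_0 = 0x25ACF
clock 1: out=1, reg = 0x92D67
clock 2: out=1, reg = 0x496B3
clock 3: out=1, reg = 0xA4B59
clock 4: out=1, reg = 0x525AC
clock 5: out=0, reg = 0xA92D6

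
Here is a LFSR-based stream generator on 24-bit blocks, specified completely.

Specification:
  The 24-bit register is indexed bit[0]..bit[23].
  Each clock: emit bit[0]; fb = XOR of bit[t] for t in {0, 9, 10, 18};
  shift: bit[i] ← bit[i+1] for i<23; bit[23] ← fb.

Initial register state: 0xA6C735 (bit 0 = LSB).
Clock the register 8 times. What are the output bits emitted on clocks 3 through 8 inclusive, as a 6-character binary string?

101100

reg_0 = 0xA6C735
clock 1: out=1, reg = 0x53639A
clock 2: out=0, reg = 0xA9B1CD
clock 3: out=1, reg = 0xD4D8E6
clock 4: out=0, reg = 0xEA6C73
clock 5: out=1, reg = 0x753639
clock 6: out=1, reg = 0x3A9B1C
clock 7: out=0, reg = 0x9D4D8E
clock 8: out=0, reg = 0x4EA6C7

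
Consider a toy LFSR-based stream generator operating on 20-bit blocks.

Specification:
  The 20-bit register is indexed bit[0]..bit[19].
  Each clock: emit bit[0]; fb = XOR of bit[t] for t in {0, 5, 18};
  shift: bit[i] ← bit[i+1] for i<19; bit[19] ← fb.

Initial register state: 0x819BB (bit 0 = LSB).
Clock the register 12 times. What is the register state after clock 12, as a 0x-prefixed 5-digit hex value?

reg_0 = 0x819BB
clock 1: out=1, reg = 0x40CDD
clock 2: out=1, reg = 0x2066E
clock 3: out=0, reg = 0x90337
clock 4: out=1, reg = 0x4819B
clock 5: out=1, reg = 0x240CD
clock 6: out=1, reg = 0x92066
clock 7: out=0, reg = 0xC9033
clock 8: out=1, reg = 0xE4819
clock 9: out=1, reg = 0x7240C
clock 10: out=0, reg = 0xB9206
clock 11: out=0, reg = 0x5C903
clock 12: out=1, reg = 0x2E481

0x2E481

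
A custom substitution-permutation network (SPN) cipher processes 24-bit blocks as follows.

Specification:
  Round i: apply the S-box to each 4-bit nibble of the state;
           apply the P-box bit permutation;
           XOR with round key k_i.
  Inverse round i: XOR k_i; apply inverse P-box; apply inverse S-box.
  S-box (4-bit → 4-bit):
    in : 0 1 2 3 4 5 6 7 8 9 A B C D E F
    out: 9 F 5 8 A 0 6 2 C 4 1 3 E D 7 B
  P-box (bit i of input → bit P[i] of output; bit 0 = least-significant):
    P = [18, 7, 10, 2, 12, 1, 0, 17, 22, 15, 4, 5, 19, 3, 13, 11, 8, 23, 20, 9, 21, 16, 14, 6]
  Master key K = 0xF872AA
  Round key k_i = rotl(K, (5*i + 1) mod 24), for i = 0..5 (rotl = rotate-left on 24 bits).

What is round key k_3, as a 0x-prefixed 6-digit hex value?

K = 0xF872AA
k_0 = rotl(K, (5*0+1) mod 24) = rotl(K, 1) = 0xF0E555
k_1 = rotl(K, (5*1+1) mod 24) = rotl(K, 6) = 0x1CAABE
k_2 = rotl(K, (5*2+1) mod 24) = rotl(K, 11) = 0x9557C3
k_3 = rotl(K, (5*3+1) mod 24) = rotl(K, 16) = 0xAAF872

0xAAF872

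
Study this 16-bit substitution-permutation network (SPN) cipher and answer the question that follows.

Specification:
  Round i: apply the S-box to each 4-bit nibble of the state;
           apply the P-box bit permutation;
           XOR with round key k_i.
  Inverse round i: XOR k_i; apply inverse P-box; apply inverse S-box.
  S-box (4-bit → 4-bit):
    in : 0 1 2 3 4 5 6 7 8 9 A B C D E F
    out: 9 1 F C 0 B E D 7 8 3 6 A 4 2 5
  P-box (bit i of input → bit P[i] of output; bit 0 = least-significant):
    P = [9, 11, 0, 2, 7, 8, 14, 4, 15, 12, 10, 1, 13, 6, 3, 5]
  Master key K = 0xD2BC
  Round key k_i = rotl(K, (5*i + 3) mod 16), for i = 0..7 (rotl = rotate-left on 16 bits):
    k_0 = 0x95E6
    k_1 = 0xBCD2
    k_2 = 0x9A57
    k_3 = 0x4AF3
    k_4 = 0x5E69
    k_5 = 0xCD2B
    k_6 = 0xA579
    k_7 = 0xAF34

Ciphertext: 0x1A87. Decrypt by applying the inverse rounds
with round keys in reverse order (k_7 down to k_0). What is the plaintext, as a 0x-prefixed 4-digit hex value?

0x200C

s_0 = ciphertext = 0x1A87
s_1 = InvRound(s_0, k_7) = 0x025D
s_2 = InvRound(s_1, k_6) = 0x0FE0
s_3 = InvRound(s_2, k_5) = 0xB0FF
s_4 = InvRound(s_3, k_4) = 0x1775
s_5 = InvRound(s_4, k_3) = 0x468C
s_6 = InvRound(s_5, k_2) = 0xB27B
s_7 = InvRound(s_6, k_1) = 0x3D18
s_8 = InvRound(s_7, k_0) = 0x200C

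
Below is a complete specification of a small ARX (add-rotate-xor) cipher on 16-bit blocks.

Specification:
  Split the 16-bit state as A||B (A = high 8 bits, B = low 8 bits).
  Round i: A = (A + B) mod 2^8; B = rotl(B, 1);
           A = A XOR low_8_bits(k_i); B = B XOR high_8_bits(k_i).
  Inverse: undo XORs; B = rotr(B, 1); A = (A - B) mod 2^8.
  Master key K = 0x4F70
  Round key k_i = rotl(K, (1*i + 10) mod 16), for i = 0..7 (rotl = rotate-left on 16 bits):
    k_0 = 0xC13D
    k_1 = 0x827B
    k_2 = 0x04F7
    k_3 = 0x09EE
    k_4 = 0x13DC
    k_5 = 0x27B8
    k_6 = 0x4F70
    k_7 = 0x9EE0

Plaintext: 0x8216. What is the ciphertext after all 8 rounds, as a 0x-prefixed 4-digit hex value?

0x5642

s_0 = plaintext = 0x8216
s_1 = Round(s_0, k_0) = 0xA5ED
s_2 = Round(s_1, k_1) = 0xE959
s_3 = Round(s_2, k_2) = 0xB5B6
s_4 = Round(s_3, k_3) = 0x8564
s_5 = Round(s_4, k_4) = 0x35DB
s_6 = Round(s_5, k_5) = 0xA890
s_7 = Round(s_6, k_6) = 0x486E
s_8 = Round(s_7, k_7) = 0x5642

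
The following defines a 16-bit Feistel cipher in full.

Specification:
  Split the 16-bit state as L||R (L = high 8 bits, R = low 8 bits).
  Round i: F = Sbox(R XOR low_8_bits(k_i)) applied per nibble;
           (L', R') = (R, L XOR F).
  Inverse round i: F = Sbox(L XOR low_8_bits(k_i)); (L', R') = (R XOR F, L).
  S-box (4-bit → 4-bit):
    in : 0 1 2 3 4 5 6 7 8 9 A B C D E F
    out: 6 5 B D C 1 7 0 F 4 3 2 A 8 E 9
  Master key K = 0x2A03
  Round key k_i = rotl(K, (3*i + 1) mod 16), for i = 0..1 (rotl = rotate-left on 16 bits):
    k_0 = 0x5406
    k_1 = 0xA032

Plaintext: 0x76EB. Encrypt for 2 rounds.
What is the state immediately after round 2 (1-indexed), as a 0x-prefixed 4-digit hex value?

0x9ED1

s_0 = plaintext = 0x76EB
s_1 = Round(s_0, k_0) = 0xEB9E
s_2 = Round(s_1, k_1) = 0x9ED1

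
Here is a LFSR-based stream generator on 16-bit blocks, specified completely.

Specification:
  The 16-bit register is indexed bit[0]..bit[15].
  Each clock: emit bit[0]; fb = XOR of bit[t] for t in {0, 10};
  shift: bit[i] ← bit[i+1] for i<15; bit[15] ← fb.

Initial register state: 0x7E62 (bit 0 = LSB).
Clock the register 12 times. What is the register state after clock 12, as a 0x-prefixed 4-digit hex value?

0x13D7

reg_0 = 0x7E62
clock 1: out=0, reg = 0xBF31
clock 2: out=1, reg = 0x5F98
clock 3: out=0, reg = 0xAFCC
clock 4: out=0, reg = 0xD7E6
clock 5: out=0, reg = 0xEBF3
clock 6: out=1, reg = 0xF5F9
clock 7: out=1, reg = 0x7AFC
clock 8: out=0, reg = 0x3D7E
clock 9: out=0, reg = 0x9EBF
clock 10: out=1, reg = 0x4F5F
clock 11: out=1, reg = 0x27AF
clock 12: out=1, reg = 0x13D7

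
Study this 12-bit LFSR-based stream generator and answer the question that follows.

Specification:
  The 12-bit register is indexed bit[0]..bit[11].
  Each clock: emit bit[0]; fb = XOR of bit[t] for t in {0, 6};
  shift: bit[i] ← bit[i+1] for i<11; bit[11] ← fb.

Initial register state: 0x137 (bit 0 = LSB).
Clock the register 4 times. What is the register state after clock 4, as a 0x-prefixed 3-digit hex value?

reg_0 = 0x137
clock 1: out=1, reg = 0x89B
clock 2: out=1, reg = 0xC4D
clock 3: out=1, reg = 0x626
clock 4: out=0, reg = 0x313

0x313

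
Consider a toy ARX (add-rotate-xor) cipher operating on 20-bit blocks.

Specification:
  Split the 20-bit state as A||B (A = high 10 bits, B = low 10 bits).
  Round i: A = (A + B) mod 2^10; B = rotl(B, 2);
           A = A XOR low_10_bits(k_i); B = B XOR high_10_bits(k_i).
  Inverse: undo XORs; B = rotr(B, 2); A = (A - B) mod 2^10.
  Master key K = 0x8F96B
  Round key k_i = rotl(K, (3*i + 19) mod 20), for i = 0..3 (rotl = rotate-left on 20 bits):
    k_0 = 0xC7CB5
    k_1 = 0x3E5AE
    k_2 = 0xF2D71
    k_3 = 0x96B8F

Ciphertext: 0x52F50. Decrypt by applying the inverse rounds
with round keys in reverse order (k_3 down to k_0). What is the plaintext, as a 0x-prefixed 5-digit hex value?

s_0 = ciphertext = 0x52F50
s_1 = InvRound(s_0, k_3) = 0x20A42
s_2 = InvRound(s_1, k_2) = 0x24562
s_3 = InvRound(s_2, k_1) = 0x76766
s_4 = InvRound(s_3, k_0) = 0x1391E

0x1391E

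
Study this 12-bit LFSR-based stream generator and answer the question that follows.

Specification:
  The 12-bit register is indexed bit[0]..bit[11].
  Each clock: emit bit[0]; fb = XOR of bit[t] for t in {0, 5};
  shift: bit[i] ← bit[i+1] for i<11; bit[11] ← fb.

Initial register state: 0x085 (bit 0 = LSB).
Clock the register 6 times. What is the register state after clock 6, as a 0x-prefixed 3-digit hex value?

reg_0 = 0x085
clock 1: out=1, reg = 0x842
clock 2: out=0, reg = 0x421
clock 3: out=1, reg = 0x210
clock 4: out=0, reg = 0x108
clock 5: out=0, reg = 0x084
clock 6: out=0, reg = 0x042

0x042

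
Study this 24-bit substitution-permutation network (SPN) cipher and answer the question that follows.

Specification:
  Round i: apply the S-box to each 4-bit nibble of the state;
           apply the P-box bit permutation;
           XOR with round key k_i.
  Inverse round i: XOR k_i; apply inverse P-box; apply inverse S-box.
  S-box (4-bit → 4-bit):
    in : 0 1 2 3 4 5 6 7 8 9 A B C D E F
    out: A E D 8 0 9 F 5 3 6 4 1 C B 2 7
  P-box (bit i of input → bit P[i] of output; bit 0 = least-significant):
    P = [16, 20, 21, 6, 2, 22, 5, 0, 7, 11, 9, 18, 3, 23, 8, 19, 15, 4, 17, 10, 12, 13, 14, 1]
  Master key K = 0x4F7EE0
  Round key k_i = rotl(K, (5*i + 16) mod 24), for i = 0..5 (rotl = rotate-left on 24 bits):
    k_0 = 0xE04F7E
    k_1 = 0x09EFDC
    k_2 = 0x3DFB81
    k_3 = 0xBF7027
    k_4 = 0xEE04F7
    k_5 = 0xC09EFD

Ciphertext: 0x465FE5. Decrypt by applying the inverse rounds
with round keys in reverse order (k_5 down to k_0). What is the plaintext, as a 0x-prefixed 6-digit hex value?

0xDE3B64

s_0 = ciphertext = 0x465FE5
s_1 = InvRound(s_0, k_5) = 0xAFF344
s_2 = InvRound(s_1, k_4) = 0x6DA71B
s_3 = InvRound(s_2, k_3) = 0x76FAFE
s_4 = InvRound(s_3, k_2) = 0x392465
s_5 = InvRound(s_4, k_1) = 0xA87FC9
s_6 = InvRound(s_5, k_0) = 0xDE3B64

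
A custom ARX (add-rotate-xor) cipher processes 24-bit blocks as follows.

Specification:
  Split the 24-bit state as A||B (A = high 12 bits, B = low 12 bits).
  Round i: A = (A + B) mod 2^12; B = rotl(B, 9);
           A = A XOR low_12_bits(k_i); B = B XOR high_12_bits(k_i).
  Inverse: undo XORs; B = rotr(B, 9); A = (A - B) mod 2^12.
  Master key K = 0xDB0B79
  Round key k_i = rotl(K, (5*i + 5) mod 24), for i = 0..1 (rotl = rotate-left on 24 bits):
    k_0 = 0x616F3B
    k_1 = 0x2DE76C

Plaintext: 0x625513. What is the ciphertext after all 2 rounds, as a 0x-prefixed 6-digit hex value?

0x3DBAC8

s_0 = plaintext = 0x625513
s_1 = Round(s_0, k_0) = 0x4030B4
s_2 = Round(s_1, k_1) = 0x3DBAC8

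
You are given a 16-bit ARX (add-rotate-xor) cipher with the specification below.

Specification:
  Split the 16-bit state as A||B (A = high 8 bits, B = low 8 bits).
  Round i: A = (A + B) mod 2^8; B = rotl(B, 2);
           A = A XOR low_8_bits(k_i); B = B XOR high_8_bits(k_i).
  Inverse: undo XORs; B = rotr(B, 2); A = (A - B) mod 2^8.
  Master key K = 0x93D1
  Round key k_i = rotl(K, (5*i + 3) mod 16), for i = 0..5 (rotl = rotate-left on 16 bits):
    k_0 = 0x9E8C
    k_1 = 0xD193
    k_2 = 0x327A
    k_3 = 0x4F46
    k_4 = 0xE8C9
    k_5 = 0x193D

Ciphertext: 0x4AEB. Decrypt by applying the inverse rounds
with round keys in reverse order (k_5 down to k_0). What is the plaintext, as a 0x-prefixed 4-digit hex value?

s_0 = ciphertext = 0x4AEB
s_1 = InvRound(s_0, k_5) = 0xBBBC
s_2 = InvRound(s_1, k_4) = 0x5D15
s_3 = InvRound(s_2, k_3) = 0x8596
s_4 = InvRound(s_3, k_2) = 0xD629
s_5 = InvRound(s_4, k_1) = 0x073E
s_6 = InvRound(s_5, k_0) = 0x6328

0x6328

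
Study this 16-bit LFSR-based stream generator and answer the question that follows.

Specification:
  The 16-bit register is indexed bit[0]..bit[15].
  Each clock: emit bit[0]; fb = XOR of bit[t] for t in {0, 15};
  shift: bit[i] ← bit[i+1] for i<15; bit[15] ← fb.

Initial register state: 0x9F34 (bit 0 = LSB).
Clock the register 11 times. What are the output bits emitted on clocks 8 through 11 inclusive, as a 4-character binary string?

0111

reg_0 = 0x9F34
clock 1: out=0, reg = 0xCF9A
clock 2: out=0, reg = 0xE7CD
clock 3: out=1, reg = 0x73E6
clock 4: out=0, reg = 0x39F3
clock 5: out=1, reg = 0x9CF9
clock 6: out=1, reg = 0x4E7C
clock 7: out=0, reg = 0x273E
clock 8: out=0, reg = 0x139F
clock 9: out=1, reg = 0x89CF
clock 10: out=1, reg = 0x44E7
clock 11: out=1, reg = 0xA273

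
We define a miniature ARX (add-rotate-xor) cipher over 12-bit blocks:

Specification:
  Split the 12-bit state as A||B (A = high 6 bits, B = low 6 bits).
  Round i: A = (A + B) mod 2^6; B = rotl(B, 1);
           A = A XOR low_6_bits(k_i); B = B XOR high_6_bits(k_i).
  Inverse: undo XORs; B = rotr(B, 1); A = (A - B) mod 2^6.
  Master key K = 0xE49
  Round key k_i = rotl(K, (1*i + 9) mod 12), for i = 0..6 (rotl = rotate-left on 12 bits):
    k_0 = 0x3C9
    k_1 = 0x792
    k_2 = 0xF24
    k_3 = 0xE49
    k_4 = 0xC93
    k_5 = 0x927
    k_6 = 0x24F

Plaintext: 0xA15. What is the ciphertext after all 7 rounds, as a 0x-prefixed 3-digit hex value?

0x1E1

s_0 = plaintext = 0xA15
s_1 = Round(s_0, k_0) = 0xD25
s_2 = Round(s_1, k_1) = 0x2D5
s_3 = Round(s_2, k_2) = 0x116
s_4 = Round(s_3, k_3) = 0x4D5
s_5 = Round(s_4, k_4) = 0xED8
s_6 = Round(s_5, k_5) = 0xD14
s_7 = Round(s_6, k_6) = 0x1E1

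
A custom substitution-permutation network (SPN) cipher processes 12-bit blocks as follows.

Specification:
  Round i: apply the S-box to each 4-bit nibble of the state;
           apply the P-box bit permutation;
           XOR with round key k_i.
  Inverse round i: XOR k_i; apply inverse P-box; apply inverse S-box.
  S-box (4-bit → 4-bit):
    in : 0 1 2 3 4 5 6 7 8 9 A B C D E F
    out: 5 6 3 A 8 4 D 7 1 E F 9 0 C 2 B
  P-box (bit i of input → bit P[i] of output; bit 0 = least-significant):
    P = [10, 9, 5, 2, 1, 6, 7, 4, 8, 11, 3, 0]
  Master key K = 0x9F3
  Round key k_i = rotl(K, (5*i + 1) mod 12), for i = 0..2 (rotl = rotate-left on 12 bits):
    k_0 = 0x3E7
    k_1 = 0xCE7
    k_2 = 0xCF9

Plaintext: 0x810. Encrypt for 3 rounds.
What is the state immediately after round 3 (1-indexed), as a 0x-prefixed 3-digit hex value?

0xDE8

s_0 = plaintext = 0x810
s_1 = Round(s_0, k_0) = 0x607
s_2 = Round(s_1, k_1) = 0xB4C
s_3 = Round(s_2, k_2) = 0xDE8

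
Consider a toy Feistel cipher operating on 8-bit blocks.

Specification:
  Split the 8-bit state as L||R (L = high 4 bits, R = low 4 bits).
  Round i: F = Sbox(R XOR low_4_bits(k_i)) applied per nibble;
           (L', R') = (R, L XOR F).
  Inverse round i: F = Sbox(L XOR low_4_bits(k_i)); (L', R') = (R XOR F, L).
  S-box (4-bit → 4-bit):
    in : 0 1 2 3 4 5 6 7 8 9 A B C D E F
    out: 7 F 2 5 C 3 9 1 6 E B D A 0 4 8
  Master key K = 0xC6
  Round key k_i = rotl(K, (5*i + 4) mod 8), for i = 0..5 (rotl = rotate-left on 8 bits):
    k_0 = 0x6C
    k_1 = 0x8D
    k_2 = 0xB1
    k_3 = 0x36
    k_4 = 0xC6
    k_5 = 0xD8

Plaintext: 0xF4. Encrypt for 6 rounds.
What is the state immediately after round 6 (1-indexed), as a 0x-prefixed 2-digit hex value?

s_0 = plaintext = 0xF4
s_1 = Round(s_0, k_0) = 0x49
s_2 = Round(s_1, k_1) = 0x98
s_3 = Round(s_2, k_2) = 0x87
s_4 = Round(s_3, k_3) = 0x77
s_5 = Round(s_4, k_4) = 0x78
s_6 = Round(s_5, k_5) = 0x80

0x80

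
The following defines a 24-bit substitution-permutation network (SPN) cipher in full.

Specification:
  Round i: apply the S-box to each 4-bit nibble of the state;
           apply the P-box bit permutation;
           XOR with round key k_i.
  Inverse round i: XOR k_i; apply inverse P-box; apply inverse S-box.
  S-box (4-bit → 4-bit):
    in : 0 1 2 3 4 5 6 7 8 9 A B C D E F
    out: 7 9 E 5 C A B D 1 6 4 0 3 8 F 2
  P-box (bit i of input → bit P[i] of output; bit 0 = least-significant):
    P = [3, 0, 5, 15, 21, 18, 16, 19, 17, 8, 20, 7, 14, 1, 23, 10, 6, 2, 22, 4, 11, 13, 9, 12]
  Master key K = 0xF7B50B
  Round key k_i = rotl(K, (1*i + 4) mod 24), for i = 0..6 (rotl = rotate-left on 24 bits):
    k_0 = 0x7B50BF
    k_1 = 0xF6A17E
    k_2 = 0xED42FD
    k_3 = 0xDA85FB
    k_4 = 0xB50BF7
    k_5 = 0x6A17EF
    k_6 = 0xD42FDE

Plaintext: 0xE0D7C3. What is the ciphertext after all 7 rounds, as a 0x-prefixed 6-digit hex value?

0x75D0A4

s_0 = plaintext = 0xE0D7C3
s_1 = Round(s_0, k_0) = 0x0D6E53
s_2 = Round(s_1, k_1) = 0xE8CEC4
s_3 = Round(s_2, k_2) = 0xDBB91F
s_4 = Round(s_3, k_3) = 0xE294FA
s_5 = Round(s_4, k_4) = 0x613141
s_6 = Round(s_5, k_5) = 0xE1EF37
s_7 = Round(s_6, k_6) = 0x75D0A4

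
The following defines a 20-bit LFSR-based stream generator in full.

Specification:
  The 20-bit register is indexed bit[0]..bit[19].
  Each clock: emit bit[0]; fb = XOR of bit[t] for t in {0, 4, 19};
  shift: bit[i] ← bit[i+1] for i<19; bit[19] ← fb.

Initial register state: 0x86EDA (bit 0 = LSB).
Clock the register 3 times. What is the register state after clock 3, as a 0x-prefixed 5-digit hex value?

reg_0 = 0x86EDA
clock 1: out=0, reg = 0x4376D
clock 2: out=1, reg = 0xA1BB6
clock 3: out=0, reg = 0x50DDB

0x50DDB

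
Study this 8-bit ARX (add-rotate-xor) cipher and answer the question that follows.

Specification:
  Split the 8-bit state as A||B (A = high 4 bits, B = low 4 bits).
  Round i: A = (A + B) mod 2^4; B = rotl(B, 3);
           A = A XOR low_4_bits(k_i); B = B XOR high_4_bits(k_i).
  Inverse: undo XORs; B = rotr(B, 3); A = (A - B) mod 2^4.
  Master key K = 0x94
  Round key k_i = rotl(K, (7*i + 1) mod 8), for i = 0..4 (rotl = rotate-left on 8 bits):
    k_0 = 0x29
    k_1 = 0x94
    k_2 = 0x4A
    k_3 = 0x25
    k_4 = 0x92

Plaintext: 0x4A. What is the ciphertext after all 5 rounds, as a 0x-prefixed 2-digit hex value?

0x4D

s_0 = plaintext = 0x4A
s_1 = Round(s_0, k_0) = 0x77
s_2 = Round(s_1, k_1) = 0xA2
s_3 = Round(s_2, k_2) = 0x65
s_4 = Round(s_3, k_3) = 0xE8
s_5 = Round(s_4, k_4) = 0x4D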